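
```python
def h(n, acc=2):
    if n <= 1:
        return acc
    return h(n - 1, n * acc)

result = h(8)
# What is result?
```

Accumulator trace (n, acc): (8, 2) -> (7, 16) -> (6, 112) -> (5, 672) -> (4, 3360) -> (3, 13440) -> (2, 40320) -> (1, 80640) -> return 80640

Answer: 80640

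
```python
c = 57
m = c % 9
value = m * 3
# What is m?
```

Trace:
`c = 57` → c = 57
`m = c % 9` → m = 3
`value = m * 3` → value = 9
So m = 3

Answer: 3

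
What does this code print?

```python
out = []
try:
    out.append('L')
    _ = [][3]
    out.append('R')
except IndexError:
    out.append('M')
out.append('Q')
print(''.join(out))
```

Execution trace: 'L' (try body) → 'M' (except IndexError) → 'Q' (after the try/except). Output: LMQ

Answer: LMQ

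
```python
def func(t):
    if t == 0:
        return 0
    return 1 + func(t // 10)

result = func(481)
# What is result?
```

Count of digits of 481: 3

Answer: 3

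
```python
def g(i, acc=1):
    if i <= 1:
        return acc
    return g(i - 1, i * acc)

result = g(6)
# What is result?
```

Accumulator trace (n, acc): (6, 1) -> (5, 6) -> (4, 30) -> (3, 120) -> (2, 360) -> (1, 720) -> return 720

Answer: 720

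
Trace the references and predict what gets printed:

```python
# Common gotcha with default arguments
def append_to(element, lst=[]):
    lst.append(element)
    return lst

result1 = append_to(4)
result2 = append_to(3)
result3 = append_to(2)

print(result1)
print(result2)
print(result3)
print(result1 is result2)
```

Key concept: mutable default argument gotcha.
Step by step:
`result1 = append_to(4)` → result1 = [4]
`result2 = append_to(3)` → result1 = [4, 3] (same object as result2); result2 = [4, 3] (same object as result1)
`result3 = append_to(2)` → result1 = [4, 3, 2] (same object as result2, result3); result2 = [4, 3, 2] (same object as result1, result3); result3 = [4, 3, 2] (same object as result1, result2)
`print(result1)` → prints [4, 3, 2]
`print(result2)` → prints [4, 3, 2]
`print(result3)` → prints [4, 3, 2]
`print(result1 is result2)` → prints True

Answer:
[4, 3, 2]
[4, 3, 2]
[4, 3, 2]
True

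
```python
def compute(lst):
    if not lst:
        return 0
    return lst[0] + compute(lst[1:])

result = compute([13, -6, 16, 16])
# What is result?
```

13 + (-6) + 16 + 16 + 0 = 39

Answer: 39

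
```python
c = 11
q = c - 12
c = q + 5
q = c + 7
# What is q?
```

Trace:
`c = 11` → c = 11
`q = c - 12` → q = -1
`c = q + 5` → c = 4
`q = c + 7` → q = 11
So q = 11

Answer: 11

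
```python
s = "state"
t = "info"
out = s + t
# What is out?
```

Trace:
`s = "state"` → s = 'state'
`t = "info"` → t = 'info'
`out = s + t` → out = 'stateinfo'
So out = 'stateinfo'

Answer: 'stateinfo'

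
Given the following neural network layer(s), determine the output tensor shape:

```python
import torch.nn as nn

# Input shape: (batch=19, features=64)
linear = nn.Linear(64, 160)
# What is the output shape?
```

Input: (19, 64) -> Output: (19, 160)

Answer: (19, 160)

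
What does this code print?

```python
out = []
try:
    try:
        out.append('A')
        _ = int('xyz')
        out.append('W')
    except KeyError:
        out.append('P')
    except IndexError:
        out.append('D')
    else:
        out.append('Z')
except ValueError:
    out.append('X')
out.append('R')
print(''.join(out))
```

Execution trace: 'A' (try body) → 'X' (outer except ValueError) → 'R' (after the try/except). Output: AXR

Answer: AXR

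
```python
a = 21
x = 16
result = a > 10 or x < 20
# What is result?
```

Trace:
`a = 21` → a = 21
`x = 16` → x = 16
`result = a > 10 or x < 20` → result = True
So result = True

Answer: True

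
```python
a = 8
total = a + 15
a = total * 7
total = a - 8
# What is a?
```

Trace:
`a = 8` → a = 8
`total = a + 15` → total = 23
`a = total * 7` → a = 161
`total = a - 8` → total = 153
So a = 161

Answer: 161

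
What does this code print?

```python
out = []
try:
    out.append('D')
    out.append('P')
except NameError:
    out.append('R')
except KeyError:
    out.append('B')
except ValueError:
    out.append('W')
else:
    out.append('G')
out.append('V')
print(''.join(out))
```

Execution trace: 'D' (try body) → 'P' (try body, no exception) → 'G' (else) → 'V' (after the try/except). Output: DPGV

Answer: DPGV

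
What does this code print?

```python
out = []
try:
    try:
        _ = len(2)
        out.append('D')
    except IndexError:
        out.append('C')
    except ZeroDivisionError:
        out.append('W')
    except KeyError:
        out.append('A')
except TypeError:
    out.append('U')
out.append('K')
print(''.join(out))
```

Execution trace: 'U' (outer except TypeError) → 'K' (after the try/except). Output: UK

Answer: UK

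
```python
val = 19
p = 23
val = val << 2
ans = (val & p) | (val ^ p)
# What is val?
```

Trace:
`val = 19` → val = 19
`p = 23` → p = 23
`val = val << 2` → val = 76
`ans = (val & p) | (val ^ p)` → ans = 95
So val = 76

Answer: 76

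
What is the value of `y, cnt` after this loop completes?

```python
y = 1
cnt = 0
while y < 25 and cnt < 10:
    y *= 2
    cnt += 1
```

Double until >= 25 or 10 iterations
`y, cnt` takes the values: (1, 0) → (2, 0) → (2, 1) → (4, 1) → (4, 2) → (8, 2) → (8, 3) → (16, 3) → (16, 4) → (32, 4) → (32, 5)

Answer: 32, 5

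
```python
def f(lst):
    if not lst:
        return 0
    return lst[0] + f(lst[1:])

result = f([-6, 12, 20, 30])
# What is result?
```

(-6) + 12 + 20 + 30 + 0 = 56

Answer: 56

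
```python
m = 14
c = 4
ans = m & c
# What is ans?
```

Trace:
`m = 14` → m = 14
`c = 4` → c = 4
`ans = m & c` → ans = 4
So ans = 4

Answer: 4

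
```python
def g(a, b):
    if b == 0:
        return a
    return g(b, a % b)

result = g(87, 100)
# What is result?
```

g(87, 100) -> g(100, 87) -> g(87, 13) -> g(13, 9) -> g(9, 4) -> g(4, 1) -> g(1, 0) -> 1

Answer: 1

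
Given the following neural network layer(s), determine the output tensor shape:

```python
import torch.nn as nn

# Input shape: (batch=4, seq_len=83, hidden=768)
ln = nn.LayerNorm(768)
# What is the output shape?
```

Input: (4, 83, 768) -> Output: (4, 83, 768)

Answer: (4, 83, 768)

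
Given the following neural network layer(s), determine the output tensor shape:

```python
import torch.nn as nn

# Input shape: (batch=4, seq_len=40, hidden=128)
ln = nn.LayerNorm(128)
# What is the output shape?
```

Input: (4, 40, 128) -> Output: (4, 40, 128)

Answer: (4, 40, 128)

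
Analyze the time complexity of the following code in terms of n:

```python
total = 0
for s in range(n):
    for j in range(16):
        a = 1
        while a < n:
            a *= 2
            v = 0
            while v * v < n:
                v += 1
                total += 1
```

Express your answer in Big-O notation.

Each loop level contributes: n × 1 × log n × √n. Multiplying the contributions gives O(n√n log n).

Answer: O(n√n log n)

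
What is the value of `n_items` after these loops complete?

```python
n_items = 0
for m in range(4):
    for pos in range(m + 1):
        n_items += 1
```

Triangle: 1 + 2 + ... + 4
`n_items` takes the values: 0 → 1 → 2 → 3 → 4 → 5 → 6 → 7 → 8 → 9 → 10

Answer: 10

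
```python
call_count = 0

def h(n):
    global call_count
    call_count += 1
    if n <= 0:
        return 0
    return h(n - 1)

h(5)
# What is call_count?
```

Linear recursion stepping by 1: 6 calls from n=5 down to ≤0.

Answer: 6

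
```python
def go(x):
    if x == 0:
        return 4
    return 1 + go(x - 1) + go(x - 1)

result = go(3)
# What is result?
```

go(x) = 1 + 2·go(x-1), go(0)=4. Closed form: (4+1)·2^3 - 1 = 39.

Answer: 39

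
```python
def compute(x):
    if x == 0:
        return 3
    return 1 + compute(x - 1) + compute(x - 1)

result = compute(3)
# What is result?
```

compute(x) = 1 + 2·compute(x-1), compute(0)=3. Closed form: (3+1)·2^3 - 1 = 31.

Answer: 31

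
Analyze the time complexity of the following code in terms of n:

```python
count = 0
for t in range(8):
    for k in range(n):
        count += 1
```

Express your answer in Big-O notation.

Each loop level contributes: 1 × n. Multiplying the contributions gives O(n).

Answer: O(n)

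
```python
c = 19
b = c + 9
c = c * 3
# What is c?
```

Trace:
`c = 19` → c = 19
`b = c + 9` → b = 28
`c = c * 3` → c = 57
So c = 57

Answer: 57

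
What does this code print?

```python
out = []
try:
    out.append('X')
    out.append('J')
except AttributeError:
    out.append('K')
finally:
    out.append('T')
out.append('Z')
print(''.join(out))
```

Execution trace: 'X' (try body) → 'J' (try body, no exception) → 'T' (finally) → 'Z' (after the try/except). Output: XJTZ

Answer: XJTZ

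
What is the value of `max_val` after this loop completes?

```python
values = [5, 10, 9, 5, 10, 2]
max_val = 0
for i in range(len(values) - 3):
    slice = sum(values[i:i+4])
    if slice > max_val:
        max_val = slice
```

Max sum of 4-element window in [5, 10, 9, 5, 10, 2]
`max_val` takes the values: 0 → 29 → 34

Answer: 34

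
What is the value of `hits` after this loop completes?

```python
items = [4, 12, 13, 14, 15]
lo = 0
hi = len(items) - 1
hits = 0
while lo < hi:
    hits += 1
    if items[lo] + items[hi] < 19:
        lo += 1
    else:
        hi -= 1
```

Steps to find pair summing to 19
`hits` takes the values: 0 → 1 → 2 → 3 → 4

Answer: 4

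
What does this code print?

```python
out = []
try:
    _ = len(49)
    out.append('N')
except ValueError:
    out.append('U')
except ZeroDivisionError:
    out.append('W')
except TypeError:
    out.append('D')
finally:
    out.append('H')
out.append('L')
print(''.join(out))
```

Execution trace: 'D' (except TypeError) → 'H' (finally) → 'L' (after the try/except). Output: DHL

Answer: DHL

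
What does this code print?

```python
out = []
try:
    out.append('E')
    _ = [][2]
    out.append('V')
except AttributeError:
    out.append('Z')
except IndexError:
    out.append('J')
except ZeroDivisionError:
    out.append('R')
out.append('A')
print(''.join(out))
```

Execution trace: 'E' (try body) → 'J' (except IndexError) → 'A' (after the try/except). Output: EJA

Answer: EJA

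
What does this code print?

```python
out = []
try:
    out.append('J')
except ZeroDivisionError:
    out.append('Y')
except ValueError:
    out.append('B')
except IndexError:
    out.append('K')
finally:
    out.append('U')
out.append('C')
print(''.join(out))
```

Execution trace: 'J' (try body, no exception) → 'U' (finally) → 'C' (after the try/except). Output: JUC

Answer: JUC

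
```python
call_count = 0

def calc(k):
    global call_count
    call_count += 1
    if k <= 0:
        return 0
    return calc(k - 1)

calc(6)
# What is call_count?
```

Linear recursion stepping by 1: 7 calls from k=6 down to ≤0.

Answer: 7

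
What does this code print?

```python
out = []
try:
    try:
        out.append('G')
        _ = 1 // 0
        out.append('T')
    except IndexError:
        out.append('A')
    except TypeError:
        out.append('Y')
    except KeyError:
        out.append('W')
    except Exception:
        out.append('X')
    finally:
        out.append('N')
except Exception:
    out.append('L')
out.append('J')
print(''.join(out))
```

Execution trace: 'G' (inner try body) → 'X' (inner except Exception) → 'N' (inner finally) → 'J' (after the try/except). Output: GXNJ

Answer: GXNJ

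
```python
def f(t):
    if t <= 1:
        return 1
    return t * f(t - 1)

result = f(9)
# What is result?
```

f(9) = 9 * 8 * 7 * 6 * 5 * 4 * 3 * 2 * 1 = 362880

Answer: 362880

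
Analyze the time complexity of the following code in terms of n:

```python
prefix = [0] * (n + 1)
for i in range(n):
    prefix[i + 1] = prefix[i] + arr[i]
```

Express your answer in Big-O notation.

This is Prefix sum computation. Time complexity: O(n).

Answer: O(n)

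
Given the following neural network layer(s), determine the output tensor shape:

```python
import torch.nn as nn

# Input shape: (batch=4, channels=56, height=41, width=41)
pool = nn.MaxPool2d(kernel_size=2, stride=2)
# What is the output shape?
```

Input: (4, 56, 41, 41) -> Output: (4, 56, 20, 20)

Answer: (4, 56, 20, 20)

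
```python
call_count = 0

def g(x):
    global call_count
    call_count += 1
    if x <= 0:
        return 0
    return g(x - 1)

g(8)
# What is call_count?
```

Linear recursion stepping by 1: 9 calls from x=8 down to ≤0.

Answer: 9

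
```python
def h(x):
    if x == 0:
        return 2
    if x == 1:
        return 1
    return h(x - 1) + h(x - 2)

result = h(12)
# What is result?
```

Build up from base cases: h(0)=2, h(1)=1, h(2)=3, h(3)=4, h(4)=7, h(5)=11, h(6)=18, ..., h(12)=322

Answer: 322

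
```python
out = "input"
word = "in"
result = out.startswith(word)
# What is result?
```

Trace:
`out = "input"` → out = 'input'
`word = "in"` → word = 'in'
`result = out.startswith(word)` → result = True
So result = True

Answer: True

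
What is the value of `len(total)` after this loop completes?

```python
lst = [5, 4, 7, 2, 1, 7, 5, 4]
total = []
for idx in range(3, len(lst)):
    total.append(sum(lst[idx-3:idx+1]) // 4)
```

Number of 4-element averages
`total` takes the values: [] → [4] → [4, 3] → [4, 3, 4] → [4, 3, 4, 3] → [4, 3, 4, 3, 4]
So `len(total)` = 5

Answer: 5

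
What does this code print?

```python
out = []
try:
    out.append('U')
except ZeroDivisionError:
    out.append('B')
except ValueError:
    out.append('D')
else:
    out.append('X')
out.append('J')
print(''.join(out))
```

Execution trace: 'U' (try body, no exception) → 'X' (else) → 'J' (after the try/except). Output: UXJ

Answer: UXJ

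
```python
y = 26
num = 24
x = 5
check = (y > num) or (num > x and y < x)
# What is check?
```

Trace:
`y = 26` → y = 26
`num = 24` → num = 24
`x = 5` → x = 5
`check = (y > num) or (num > x and y < x)` → check = True
So check = True

Answer: True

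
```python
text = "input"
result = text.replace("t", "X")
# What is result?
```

Trace:
`text = "input"` → text = 'input'
`result = text.replace("t", "X")` → result = 'inpuX'
So result = 'inpuX'

Answer: 'inpuX'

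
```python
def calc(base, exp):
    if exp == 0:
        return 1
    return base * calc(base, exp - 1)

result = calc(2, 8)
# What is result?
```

calc(2, 8) = 2 * 2 * 2 * 2 * 2 * 2 * 2 * 2 = 256

Answer: 256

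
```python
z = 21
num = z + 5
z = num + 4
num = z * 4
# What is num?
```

Trace:
`z = 21` → z = 21
`num = z + 5` → num = 26
`z = num + 4` → z = 30
`num = z * 4` → num = 120
So num = 120

Answer: 120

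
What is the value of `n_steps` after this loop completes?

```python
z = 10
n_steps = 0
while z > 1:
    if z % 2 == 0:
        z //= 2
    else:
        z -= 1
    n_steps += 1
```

Steps to reduce 10 to 1
`n_steps` takes the values: 0 → 1 → 2 → 3 → 4

Answer: 4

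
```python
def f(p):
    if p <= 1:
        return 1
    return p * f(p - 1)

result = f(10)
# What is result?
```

f(10) = 10 * 9 * 8 * 7 * 6 * 5 * 4 * 3 * 2 * 1 = 3628800

Answer: 3628800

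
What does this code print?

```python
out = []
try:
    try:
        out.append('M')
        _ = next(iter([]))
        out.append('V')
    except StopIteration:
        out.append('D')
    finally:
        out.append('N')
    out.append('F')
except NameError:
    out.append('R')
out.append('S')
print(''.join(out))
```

Execution trace: 'M' (inner try body) → 'D' (inner except StopIteration) → 'N' (inner finally) → 'F' (try body, no exception) → 'S' (after the try/except). Output: MDNFS

Answer: MDNFS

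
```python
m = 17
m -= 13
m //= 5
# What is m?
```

Trace:
`m = 17` → m = 17
`m -= 13` → m = 4
`m //= 5` → m = 0
So m = 0

Answer: 0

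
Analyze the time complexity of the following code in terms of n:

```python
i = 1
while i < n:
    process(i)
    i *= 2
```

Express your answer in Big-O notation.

This is Logarithmic loop. Time complexity: O(log n).

Answer: O(log n)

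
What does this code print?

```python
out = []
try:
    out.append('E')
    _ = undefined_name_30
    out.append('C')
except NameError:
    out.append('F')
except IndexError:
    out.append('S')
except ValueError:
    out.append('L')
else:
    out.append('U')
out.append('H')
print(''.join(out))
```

Execution trace: 'E' (try body) → 'F' (except NameError) → 'H' (after the try/except). Output: EFH

Answer: EFH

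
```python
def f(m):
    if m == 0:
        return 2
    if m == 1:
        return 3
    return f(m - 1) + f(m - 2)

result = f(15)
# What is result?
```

Build up from base cases: f(0)=2, f(1)=3, f(2)=5, f(3)=8, f(4)=13, f(5)=21, f(6)=34, ..., f(15)=2584

Answer: 2584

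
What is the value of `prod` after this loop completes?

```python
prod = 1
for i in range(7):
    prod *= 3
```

3^7 = 2187
`prod` takes the values: 1 → 3 → 9 → 27 → 81 → 243 → 729 → 2187

Answer: 2187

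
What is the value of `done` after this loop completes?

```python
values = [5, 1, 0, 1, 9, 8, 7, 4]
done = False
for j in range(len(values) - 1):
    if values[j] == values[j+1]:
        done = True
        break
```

Check consecutive duplicates in [5, 1, 0, 1, 9, 8, 7, 4]
`done` takes the values: False

Answer: False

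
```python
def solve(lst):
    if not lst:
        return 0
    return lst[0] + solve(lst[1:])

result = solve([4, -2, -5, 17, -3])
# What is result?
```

4 + (-2) + (-5) + 17 + (-3) + 0 = 11

Answer: 11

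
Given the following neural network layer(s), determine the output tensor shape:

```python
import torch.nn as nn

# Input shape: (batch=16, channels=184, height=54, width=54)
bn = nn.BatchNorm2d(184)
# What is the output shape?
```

Input: (16, 184, 54, 54) -> Output: (16, 184, 54, 54)

Answer: (16, 184, 54, 54)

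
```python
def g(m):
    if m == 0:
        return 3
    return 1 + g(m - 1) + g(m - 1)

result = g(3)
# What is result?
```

g(m) = 1 + 2·g(m-1), g(0)=3. Closed form: (3+1)·2^3 - 1 = 31.

Answer: 31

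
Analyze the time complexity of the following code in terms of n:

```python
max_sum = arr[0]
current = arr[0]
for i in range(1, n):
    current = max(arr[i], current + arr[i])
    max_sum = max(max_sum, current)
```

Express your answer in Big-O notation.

This is Kadane's algorithm for maximum subarray. Time complexity: O(n).

Answer: O(n)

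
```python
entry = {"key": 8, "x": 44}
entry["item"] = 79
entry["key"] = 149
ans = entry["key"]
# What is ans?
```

Trace:
`entry = {"key": 8, "x": 44}` → entry = {'key': 8, 'x': 44}
`entry["item"] = 79` → entry = {'key': 8, 'x': 44, 'item': 79}
`entry["key"] = 149` → entry = {'key': 149, 'x': 44, 'item': 79}
`ans = entry["key"]` → ans = 149
So ans = 149

Answer: 149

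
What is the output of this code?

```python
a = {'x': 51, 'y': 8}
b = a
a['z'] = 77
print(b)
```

Key concept: dict aliasing.
Step by step:
`a = {'x': 51, 'y': 8}` → a = {'x': 51, 'y': 8}
`b = a` → b = {'x': 51, 'y': 8} (same object as a)
`a['z'] = 77` → a = {'x': 51, 'y': 8, 'z': 77} (same object as b); b = {'x': 51, 'y': 8, 'z': 77} (same object as a)
`print(b)` → prints {'x': 51, 'y': 8, 'z': 77}

Answer: {'x': 51, 'y': 8, 'z': 77}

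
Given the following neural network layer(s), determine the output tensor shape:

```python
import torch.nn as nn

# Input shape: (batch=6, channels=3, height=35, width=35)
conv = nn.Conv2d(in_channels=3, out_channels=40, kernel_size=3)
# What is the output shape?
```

Input: (6, 3, 35, 35) -> Output: (6, 40, 33, 33)

Answer: (6, 40, 33, 33)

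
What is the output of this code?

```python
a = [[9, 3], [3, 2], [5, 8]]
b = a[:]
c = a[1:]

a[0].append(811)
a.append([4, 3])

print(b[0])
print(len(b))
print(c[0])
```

Key concept: slice with nested mutation.
Step by step:
`a = [[9, 3], [3, 2], [5, 8]]` → a = [[9, 3], [3, 2], [5, 8]]
`b = a[:]` → b = [[9, 3], [3, 2], [5, 8]]
`c = a[1:]` → c = [[3, 2], [5, 8]]
`a[0].append(811)` → a = [[9, 3, 811], [3, 2], [5, 8]]; b = [[9, 3, 811], [3, 2], [5, 8]]
`a.append([4, 3])` → a = [[9, 3, 811], [3, 2], [5, 8], [4, 3]]
`print(b[0])` → prints [9, 3, 811]
`print(len(b))` → prints 3
`print(c[0])` → prints [3, 2]

Answer:
[9, 3, 811]
3
[3, 2]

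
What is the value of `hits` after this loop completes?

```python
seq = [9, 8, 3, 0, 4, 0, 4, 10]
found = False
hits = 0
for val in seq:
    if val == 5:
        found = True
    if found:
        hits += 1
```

Count elements after first 5 in [9, 8, 3, 0, 4, 0, 4, 10]
`hits` takes the values: 0

Answer: 0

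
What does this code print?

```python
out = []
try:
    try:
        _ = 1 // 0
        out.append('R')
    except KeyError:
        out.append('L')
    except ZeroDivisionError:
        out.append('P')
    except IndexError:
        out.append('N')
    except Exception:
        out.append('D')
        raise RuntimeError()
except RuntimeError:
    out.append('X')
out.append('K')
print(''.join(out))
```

Execution trace: 'P' (inner except ZeroDivisionError) → 'K' (after the try/except). Output: PK

Answer: PK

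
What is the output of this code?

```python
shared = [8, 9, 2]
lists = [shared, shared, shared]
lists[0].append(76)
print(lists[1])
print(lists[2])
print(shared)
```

Key concept: list of same reference.
Step by step:
`shared = [8, 9, 2]` → shared = [8, 9, 2]
`lists = [shared, shared, shared]` → lists = [[8, 9, 2], [8, 9, 2], [8, 9, 2]]
`lists[0].append(76)` → shared = [8, 9, 2, 76]; lists = [[8, 9, 2, 76], [8, 9, 2, 76], [8, 9, 2, 76]]
`print(lists[1])` → prints [8, 9, 2, 76]
`print(lists[2])` → prints [8, 9, 2, 76]
`print(shared)` → prints [8, 9, 2, 76]

Answer:
[8, 9, 2, 76]
[8, 9, 2, 76]
[8, 9, 2, 76]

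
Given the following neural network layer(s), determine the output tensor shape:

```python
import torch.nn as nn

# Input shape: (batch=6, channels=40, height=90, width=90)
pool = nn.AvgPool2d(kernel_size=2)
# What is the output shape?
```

Input: (6, 40, 90, 90) -> Output: (6, 40, 45, 45)

Answer: (6, 40, 45, 45)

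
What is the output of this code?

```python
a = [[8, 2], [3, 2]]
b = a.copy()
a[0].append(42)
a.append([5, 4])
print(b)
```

Key concept: shallow copy with nested lists.
Step by step:
`a = [[8, 2], [3, 2]]` → a = [[8, 2], [3, 2]]
`b = a.copy()` → b = [[8, 2], [3, 2]]
`a[0].append(42)` → a = [[8, 2, 42], [3, 2]]; b = [[8, 2, 42], [3, 2]]
`a.append([5, 4])` → a = [[8, 2, 42], [3, 2], [5, 4]]
`print(b)` → prints [[8, 2, 42], [3, 2]]

Answer: [[8, 2, 42], [3, 2]]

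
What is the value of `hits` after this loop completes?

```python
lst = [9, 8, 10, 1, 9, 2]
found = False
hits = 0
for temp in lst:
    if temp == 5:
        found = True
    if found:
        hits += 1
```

Count elements after first 5 in [9, 8, 10, 1, 9, 2]
`hits` takes the values: 0

Answer: 0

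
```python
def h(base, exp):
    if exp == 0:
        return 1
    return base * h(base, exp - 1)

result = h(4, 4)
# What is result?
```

h(4, 4) = 4 * 4 * 4 * 4 = 256

Answer: 256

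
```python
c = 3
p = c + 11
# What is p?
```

Trace:
`c = 3` → c = 3
`p = c + 11` → p = 14
So p = 14

Answer: 14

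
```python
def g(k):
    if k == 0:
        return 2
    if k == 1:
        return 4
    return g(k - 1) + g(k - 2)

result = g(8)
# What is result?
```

Build up from base cases: g(0)=2, g(1)=4, g(2)=6, g(3)=10, g(4)=16, g(5)=26, g(6)=42, ..., g(8)=110

Answer: 110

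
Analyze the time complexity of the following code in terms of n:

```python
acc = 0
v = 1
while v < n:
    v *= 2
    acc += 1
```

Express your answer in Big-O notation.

Each loop level contributes: log n. Multiplying the contributions gives O(log n).

Answer: O(log n)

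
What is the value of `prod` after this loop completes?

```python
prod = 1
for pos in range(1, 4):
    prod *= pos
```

3! = 6
`prod` takes the values: 1 → 2 → 6

Answer: 6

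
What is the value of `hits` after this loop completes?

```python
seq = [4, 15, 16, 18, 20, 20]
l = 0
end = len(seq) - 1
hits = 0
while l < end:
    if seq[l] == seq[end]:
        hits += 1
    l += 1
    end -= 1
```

Count matching pairs from ends
`hits` takes the values: 0

Answer: 0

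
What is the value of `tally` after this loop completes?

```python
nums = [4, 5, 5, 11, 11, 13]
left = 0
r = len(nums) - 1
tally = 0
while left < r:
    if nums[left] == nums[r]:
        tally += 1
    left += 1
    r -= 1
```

Count matching pairs from ends
`tally` takes the values: 0

Answer: 0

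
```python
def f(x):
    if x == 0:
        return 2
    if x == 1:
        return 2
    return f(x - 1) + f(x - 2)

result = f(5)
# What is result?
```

Build up from base cases: f(0)=2, f(1)=2, f(2)=4, f(3)=6, f(4)=10, f(5)=16

Answer: 16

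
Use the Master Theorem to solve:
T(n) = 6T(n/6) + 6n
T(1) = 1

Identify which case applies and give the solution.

a=6, b=6, f(n)=6n. log_6(6) = 1. Since c=1 = 1, Case 2 applies: T(n) = Θ(n^log_b(a) · log n) = O(n log n).

Answer: O(n log n) - Case 2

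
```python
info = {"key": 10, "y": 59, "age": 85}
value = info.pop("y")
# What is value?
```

Trace:
`info = {"key": 10, "y": 59, "age": 85}` → info = {'key': 10, 'y': 59, 'age': 85}
`value = info.pop("y")` → info = {'key': 10, 'age': 85}; value = 59
So value = 59

Answer: 59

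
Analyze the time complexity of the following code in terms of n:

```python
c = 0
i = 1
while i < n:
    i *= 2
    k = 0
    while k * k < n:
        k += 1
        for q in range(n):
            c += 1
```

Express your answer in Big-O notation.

Each loop level contributes: log n × √n × n. Multiplying the contributions gives O(n√n log n).

Answer: O(n√n log n)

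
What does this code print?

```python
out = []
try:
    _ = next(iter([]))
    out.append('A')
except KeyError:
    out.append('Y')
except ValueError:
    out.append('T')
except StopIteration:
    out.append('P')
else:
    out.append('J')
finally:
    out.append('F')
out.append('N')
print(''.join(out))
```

Execution trace: 'P' (except StopIteration) → 'F' (finally) → 'N' (after the try/except). Output: PFN

Answer: PFN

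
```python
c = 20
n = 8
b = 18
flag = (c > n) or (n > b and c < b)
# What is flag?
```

Trace:
`c = 20` → c = 20
`n = 8` → n = 8
`b = 18` → b = 18
`flag = (c > n) or (n > b and c < b)` → flag = True
So flag = True

Answer: True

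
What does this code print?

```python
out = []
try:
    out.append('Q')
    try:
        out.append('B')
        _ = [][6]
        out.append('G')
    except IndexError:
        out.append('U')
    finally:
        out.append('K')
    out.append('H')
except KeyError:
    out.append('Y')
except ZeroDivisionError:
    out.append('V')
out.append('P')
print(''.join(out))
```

Execution trace: 'Q' (try body) → 'B' (inner try body) → 'U' (inner except IndexError) → 'K' (inner finally) → 'H' (try body, no exception) → 'P' (after the try/except). Output: QBUKHP

Answer: QBUKHP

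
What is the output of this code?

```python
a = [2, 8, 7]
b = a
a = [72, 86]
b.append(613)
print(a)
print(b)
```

Key concept: rebinding vs mutation: a is rebound to a new list, b still points at the original.
Step by step:
`a = [2, 8, 7]` → a = [2, 8, 7]
`b = a` → b = [2, 8, 7] (same object as a)
`a = [72, 86]` → a = [72, 86]
`b.append(613)` → b = [2, 8, 7, 613]
`print(a)` → prints [72, 86]
`print(b)` → prints [2, 8, 7, 613]

Answer:
[72, 86]
[2, 8, 7, 613]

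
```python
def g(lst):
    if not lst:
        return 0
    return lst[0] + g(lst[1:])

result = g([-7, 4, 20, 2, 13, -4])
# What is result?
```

(-7) + 4 + 20 + 2 + 13 + (-4) + 0 = 28

Answer: 28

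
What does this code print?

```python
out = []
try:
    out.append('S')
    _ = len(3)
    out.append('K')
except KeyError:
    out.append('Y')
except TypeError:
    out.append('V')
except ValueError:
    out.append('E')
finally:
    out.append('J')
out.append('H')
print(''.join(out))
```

Execution trace: 'S' (try body) → 'V' (except TypeError) → 'J' (finally) → 'H' (after the try/except). Output: SVJH

Answer: SVJH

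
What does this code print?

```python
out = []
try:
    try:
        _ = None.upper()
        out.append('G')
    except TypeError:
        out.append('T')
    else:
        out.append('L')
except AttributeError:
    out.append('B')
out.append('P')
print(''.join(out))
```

Execution trace: 'B' (outer except AttributeError) → 'P' (after the try/except). Output: BP

Answer: BP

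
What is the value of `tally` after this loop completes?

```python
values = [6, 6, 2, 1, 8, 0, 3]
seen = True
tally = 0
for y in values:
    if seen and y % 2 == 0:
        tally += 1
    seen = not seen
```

Count even values at even positions
`tally` takes the values: 0 → 1 → 2 → 3

Answer: 3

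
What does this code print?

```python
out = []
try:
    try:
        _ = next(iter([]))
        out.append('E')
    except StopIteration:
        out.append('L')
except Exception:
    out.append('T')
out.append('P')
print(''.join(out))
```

Execution trace: 'L' (inner except StopIteration) → 'P' (after the try/except). Output: LP

Answer: LP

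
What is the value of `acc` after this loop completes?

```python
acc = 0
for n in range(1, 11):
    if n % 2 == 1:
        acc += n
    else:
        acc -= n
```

Add odd, subtract even
`acc` takes the values: 0 → 1 → -1 → 2 → -2 → 3 → -3 → 4 → -4 → 5 → -5

Answer: -5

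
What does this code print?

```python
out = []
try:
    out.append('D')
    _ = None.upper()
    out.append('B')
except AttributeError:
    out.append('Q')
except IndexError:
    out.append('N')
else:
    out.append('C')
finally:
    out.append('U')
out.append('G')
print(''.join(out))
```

Execution trace: 'D' (try body) → 'Q' (except AttributeError) → 'U' (finally) → 'G' (after the try/except). Output: DQUG

Answer: DQUG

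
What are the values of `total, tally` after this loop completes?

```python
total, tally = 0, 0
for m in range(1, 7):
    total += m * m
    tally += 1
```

Sum of squares and count
`total, tally` takes the values: (0, 0) → (1, 0) → (1, 1) → (5, 1) → (5, 2) → (14, 2) → (14, 3) → (30, 3) → (30, 4) → (55, 4) → (55, 5) → (91, 5) → (91, 6)

Answer: 91, 6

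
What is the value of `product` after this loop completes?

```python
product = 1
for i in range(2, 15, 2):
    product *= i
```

Product of even numbers 2 to 14
`product` takes the values: 1 → 2 → 8 → 48 → 384 → 3840 → 46080 → 645120

Answer: 645120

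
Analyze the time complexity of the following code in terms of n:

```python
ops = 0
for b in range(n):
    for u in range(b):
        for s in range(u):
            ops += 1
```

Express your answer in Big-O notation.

Each loop level contributes: n × n × n. Multiplying the contributions gives O(n^3).

Answer: O(n^3)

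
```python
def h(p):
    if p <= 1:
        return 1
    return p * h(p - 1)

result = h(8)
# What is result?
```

h(8) = 8 * 7 * 6 * 5 * 4 * 3 * 2 * 1 = 40320

Answer: 40320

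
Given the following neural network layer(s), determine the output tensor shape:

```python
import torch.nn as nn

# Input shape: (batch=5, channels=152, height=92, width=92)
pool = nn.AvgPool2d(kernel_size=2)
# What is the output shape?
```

Input: (5, 152, 92, 92) -> Output: (5, 152, 46, 46)

Answer: (5, 152, 46, 46)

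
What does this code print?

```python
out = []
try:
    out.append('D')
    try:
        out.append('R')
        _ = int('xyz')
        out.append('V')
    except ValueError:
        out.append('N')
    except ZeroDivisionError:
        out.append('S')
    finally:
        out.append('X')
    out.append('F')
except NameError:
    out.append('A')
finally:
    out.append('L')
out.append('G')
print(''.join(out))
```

Execution trace: 'D' (try body) → 'R' (inner try body) → 'N' (inner except ValueError) → 'X' (inner finally) → 'F' (try body, no exception) → 'L' (finally) → 'G' (after the try/except). Output: DRNXFLG

Answer: DRNXFLG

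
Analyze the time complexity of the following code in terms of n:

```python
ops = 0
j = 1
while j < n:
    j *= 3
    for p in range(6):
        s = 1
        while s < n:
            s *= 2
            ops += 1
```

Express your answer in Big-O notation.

Each loop level contributes: log n × 1 × log n. Multiplying the contributions gives O(log² n).

Answer: O(log² n)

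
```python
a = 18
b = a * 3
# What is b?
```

Trace:
`a = 18` → a = 18
`b = a * 3` → b = 54
So b = 54

Answer: 54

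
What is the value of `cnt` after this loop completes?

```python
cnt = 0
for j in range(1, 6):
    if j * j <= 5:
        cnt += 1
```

Count numbers where j² ≤ 5
`cnt` takes the values: 0 → 1 → 2

Answer: 2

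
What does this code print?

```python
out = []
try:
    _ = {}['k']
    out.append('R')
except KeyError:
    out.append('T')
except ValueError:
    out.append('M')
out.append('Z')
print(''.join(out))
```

Execution trace: 'T' (except KeyError) → 'Z' (after the try/except). Output: TZ

Answer: TZ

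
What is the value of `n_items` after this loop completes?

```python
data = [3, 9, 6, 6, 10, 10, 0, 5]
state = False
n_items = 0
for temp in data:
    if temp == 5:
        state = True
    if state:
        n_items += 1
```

Count elements after first 5 in [3, 9, 6, 6, 10, 10, 0, 5]
`n_items` takes the values: 0 → 1

Answer: 1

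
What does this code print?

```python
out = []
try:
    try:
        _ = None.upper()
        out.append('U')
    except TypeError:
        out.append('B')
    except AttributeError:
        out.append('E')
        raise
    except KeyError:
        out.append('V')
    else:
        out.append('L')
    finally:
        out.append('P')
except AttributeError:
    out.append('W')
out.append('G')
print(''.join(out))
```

Execution trace: 'E' (inner except AttributeError) → 'P' (inner finally) → 'W' (outer except AttributeError) → 'G' (after the try/except). Output: EPWG

Answer: EPWG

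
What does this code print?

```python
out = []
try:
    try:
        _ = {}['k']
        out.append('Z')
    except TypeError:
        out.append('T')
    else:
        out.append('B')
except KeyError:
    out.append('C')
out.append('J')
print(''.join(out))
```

Execution trace: 'C' (outer except KeyError) → 'J' (after the try/except). Output: CJ

Answer: CJ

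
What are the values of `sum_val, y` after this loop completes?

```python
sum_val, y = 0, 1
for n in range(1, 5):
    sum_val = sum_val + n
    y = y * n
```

Sum and factorial of 1 to 4
`sum_val, y` takes the values: (0, 1) → (1, 1) → (3, 1) → (3, 2) → (6, 2) → (6, 6) → (10, 6) → (10, 24)

Answer: 10, 24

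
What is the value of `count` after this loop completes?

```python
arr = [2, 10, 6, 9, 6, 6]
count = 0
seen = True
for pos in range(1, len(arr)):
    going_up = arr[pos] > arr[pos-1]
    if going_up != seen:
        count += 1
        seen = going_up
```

Count direction changes in [2, 10, 6, 9, 6, 6]
`count` takes the values: 0 → 1 → 2 → 3

Answer: 3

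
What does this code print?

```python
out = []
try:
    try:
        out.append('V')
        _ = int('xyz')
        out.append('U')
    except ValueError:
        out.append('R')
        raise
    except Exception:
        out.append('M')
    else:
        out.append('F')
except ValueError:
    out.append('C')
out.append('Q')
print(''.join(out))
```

Execution trace: 'V' (inner try body) → 'R' (inner except ValueError) → 'C' (outer except ValueError) → 'Q' (after the try/except). Output: VRCQ

Answer: VRCQ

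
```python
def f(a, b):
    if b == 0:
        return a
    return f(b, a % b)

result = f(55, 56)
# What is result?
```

f(55, 56) -> f(56, 55) -> f(55, 1) -> f(1, 0) -> 1

Answer: 1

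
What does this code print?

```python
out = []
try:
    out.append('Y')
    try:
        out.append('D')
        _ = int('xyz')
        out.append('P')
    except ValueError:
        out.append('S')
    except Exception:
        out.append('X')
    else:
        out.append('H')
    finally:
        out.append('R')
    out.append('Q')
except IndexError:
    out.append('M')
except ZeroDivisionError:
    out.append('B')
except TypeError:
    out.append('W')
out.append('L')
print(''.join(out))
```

Execution trace: 'Y' (try body) → 'D' (inner try body) → 'S' (inner except ValueError) → 'R' (inner finally) → 'Q' (try body, no exception) → 'L' (after the try/except). Output: YDSRQL

Answer: YDSRQL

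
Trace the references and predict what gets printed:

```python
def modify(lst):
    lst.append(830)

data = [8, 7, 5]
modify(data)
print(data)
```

Key concept: function modifies passed list.
Step by step:
`data = [8, 7, 5]` → data = [8, 7, 5]
`modify(data)` → data = [8, 7, 5, 830]
`print(data)` → prints [8, 7, 5, 830]

Answer: [8, 7, 5, 830]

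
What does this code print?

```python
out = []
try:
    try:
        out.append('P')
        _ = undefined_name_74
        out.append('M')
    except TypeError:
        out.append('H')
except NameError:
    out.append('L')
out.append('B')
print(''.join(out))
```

Execution trace: 'P' (inner try body) → 'L' (outer except NameError) → 'B' (after the try/except). Output: PLB

Answer: PLB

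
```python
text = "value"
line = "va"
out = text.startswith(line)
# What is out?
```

Trace:
`text = "value"` → text = 'value'
`line = "va"` → line = 'va'
`out = text.startswith(line)` → out = True
So out = True

Answer: True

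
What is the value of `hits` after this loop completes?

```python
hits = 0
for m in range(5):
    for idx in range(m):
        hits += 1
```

Triangle number: 0+1+2+...+4
`hits` takes the values: 0 → 1 → 2 → 3 → 4 → 5 → 6 → 7 → 8 → 9 → 10

Answer: 10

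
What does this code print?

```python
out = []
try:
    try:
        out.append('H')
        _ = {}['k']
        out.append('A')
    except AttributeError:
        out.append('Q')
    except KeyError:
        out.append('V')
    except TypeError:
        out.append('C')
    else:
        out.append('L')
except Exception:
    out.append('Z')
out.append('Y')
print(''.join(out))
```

Execution trace: 'H' (inner try body) → 'V' (inner except KeyError) → 'Y' (after the try/except). Output: HVY

Answer: HVY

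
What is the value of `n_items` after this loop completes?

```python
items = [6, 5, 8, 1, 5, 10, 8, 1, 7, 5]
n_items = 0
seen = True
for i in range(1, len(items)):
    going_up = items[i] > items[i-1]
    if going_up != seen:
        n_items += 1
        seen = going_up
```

Count direction changes in [6, 5, 8, 1, 5, 10, 8, 1, 7, 5]
`n_items` takes the values: 0 → 1 → 2 → 3 → 4 → 5 → 6 → 7

Answer: 7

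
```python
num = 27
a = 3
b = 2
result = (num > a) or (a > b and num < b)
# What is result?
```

Trace:
`num = 27` → num = 27
`a = 3` → a = 3
`b = 2` → b = 2
`result = (num > a) or (a > b and num < b)` → result = True
So result = True

Answer: True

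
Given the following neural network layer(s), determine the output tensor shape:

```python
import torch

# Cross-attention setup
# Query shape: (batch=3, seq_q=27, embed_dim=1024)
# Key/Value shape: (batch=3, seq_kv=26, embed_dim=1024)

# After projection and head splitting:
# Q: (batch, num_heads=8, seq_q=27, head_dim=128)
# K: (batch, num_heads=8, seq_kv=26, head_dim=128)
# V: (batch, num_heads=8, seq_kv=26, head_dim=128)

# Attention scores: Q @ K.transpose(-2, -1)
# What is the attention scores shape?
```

Input: (3, 27, 1024) -> Output: (3, 8, 27, 26)

Answer: (3, 8, 27, 26)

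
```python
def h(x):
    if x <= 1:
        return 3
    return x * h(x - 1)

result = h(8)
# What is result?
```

h(8) = 8 * 7 * 6 * 5 * 4 * 3 * 2 * 3 = 120960

Answer: 120960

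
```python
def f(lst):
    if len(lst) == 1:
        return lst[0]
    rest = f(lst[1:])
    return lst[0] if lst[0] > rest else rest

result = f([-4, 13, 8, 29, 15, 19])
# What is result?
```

Recursive max over [-4, 13, 8, 29, 15, 19] = 29

Answer: 29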